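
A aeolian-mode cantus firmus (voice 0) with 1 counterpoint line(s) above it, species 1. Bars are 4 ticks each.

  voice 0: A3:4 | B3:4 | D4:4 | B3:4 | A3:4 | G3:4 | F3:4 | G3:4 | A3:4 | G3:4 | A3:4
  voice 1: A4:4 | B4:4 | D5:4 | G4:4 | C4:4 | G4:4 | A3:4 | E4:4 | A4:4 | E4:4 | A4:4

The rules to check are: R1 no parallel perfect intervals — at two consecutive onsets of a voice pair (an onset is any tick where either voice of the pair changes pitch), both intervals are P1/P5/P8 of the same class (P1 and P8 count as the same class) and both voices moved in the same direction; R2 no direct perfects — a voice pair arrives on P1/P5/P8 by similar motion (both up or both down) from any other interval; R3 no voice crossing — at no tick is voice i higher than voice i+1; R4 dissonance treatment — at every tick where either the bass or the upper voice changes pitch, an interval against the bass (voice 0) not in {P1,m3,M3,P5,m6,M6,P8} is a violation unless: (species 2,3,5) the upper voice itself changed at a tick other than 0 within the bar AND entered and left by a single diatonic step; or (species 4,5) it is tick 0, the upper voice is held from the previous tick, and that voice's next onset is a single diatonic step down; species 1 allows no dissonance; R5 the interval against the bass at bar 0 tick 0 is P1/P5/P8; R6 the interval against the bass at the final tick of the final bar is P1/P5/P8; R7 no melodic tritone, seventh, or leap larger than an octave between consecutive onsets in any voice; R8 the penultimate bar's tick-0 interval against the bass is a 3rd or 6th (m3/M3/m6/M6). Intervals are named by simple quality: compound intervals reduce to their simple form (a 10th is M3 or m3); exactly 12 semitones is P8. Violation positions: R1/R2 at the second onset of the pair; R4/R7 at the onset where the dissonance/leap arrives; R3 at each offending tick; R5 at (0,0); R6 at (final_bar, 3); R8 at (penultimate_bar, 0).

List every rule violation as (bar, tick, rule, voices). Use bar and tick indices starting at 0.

bar 0: v0=A3 v1=A4 downbeat P8
bar 1: v0=B3 v1=B4 downbeat P8
bar 2: v0=D4 v1=D5 downbeat P8
bar 3: v0=B3 v1=G4 downbeat m6
bar 4: v0=A3 v1=C4 downbeat m3
bar 5: v0=G3 v1=G4 downbeat P8
bar 6: v0=F3 v1=A3 downbeat M3
bar 7: v0=G3 v1=E4 downbeat M6
bar 8: v0=A3 v1=A4 downbeat P8
bar 9: v0=G3 v1=E4 downbeat M6
bar 10: v0=A3 v1=A4 downbeat P8
  -> R1 @ bar 1 tick 0 v(0, 1): A3/A4 P8 -> B3/B4 P8 similar
  -> R1 @ bar 2 tick 0 v(0, 1): B3/B4 P8 -> D4/D5 P8 similar
  -> R7 @ bar 6 tick 0 v(1,): G4->A3 leap 10st
  -> R2 @ bar 8 tick 0 v(0, 1): G3/E4 M6 -> A3/A4 P8 similar
  -> R2 @ bar 10 tick 0 v(0, 1): G3/E4 M6 -> A3/A4 P8 similar

(1, 0, R1, (0, 1))
(2, 0, R1, (0, 1))
(6, 0, R7, (1,))
(8, 0, R2, (0, 1))
(10, 0, R2, (0, 1))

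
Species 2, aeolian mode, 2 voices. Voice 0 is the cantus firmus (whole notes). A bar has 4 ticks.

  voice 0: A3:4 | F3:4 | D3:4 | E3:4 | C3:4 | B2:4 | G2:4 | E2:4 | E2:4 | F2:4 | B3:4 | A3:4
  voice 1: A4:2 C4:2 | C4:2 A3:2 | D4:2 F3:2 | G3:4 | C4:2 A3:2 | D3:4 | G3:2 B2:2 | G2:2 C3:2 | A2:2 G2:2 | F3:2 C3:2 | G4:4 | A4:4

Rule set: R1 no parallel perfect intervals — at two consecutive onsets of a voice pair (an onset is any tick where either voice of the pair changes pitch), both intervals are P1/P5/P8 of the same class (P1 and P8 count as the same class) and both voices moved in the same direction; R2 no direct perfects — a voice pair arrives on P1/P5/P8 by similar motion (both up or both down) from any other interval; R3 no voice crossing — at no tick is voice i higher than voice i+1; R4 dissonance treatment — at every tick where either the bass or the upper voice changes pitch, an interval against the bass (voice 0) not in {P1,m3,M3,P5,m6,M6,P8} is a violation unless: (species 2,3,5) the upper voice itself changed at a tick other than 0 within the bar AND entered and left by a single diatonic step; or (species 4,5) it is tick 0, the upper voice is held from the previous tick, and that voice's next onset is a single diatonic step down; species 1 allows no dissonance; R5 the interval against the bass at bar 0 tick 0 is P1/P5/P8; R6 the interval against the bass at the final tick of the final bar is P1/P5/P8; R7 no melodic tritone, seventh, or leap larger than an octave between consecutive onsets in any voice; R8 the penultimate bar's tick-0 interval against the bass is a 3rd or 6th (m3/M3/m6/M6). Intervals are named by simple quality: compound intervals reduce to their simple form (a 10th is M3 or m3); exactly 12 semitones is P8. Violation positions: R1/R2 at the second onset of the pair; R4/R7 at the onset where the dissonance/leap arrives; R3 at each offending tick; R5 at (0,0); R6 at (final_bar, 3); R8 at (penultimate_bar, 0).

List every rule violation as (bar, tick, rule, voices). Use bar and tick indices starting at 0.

(8, 0, R4, (0, 1))
(9, 0, R2, (0, 1))
(9, 0, R7, (1,))
(10, 0, R7, (0,))
(10, 0, R7, (1,))

bar 0: v0=A3 v1=A4 downbeat P8
bar 1: v0=F3 v1=C4 downbeat P5
bar 2: v0=D3 v1=D4 downbeat P8
bar 3: v0=E3 v1=G3 downbeat m3
bar 4: v0=C3 v1=C4 downbeat P8
bar 5: v0=B2 v1=D3 downbeat m3
bar 6: v0=G2 v1=G3 downbeat P8
bar 7: v0=E2 v1=G2 downbeat m3
bar 8: v0=E2 v1=A2 downbeat P4
bar 9: v0=F2 v1=F3 downbeat P8
bar 10: v0=B3 v1=G4 downbeat m6
bar 11: v0=A3 v1=A4 downbeat P8
  -> R4 @ bar 8 tick 0 v(0, 1): E2/A2 P4 untreated
  -> R2 @ bar 9 tick 0 v(0, 1): E2/G2 m3 -> F2/F3 P8 similar
  -> R7 @ bar 9 tick 0 v(1,): G2->F3 leap 10st
  -> R7 @ bar 10 tick 0 v(0,): F2->B3 leap 18st
  -> R7 @ bar 10 tick 0 v(1,): C3->G4 leap 19st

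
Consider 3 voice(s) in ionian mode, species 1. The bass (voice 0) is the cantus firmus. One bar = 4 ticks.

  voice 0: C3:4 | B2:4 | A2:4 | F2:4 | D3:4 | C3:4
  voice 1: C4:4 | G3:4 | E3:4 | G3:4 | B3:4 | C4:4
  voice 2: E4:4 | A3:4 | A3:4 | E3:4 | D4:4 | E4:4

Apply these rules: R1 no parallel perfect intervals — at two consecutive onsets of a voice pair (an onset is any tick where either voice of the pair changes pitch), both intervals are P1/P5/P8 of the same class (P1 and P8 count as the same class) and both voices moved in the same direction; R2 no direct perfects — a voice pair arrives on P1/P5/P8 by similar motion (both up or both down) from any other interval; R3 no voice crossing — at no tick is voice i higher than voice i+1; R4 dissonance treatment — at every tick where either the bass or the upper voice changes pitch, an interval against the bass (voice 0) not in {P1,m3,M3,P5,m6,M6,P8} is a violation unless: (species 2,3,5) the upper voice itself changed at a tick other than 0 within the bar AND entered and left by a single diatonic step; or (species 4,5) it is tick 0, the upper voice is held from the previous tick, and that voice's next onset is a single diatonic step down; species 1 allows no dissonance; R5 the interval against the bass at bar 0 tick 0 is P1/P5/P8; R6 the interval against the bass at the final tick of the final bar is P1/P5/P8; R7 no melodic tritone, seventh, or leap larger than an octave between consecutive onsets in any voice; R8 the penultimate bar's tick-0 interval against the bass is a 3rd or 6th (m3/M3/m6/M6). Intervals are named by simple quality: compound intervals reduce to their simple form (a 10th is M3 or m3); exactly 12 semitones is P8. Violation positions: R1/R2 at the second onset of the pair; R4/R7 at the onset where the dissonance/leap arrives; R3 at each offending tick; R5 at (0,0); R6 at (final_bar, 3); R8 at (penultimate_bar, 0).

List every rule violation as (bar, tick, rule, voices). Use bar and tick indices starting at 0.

bar 0: v0=C3 v1=C4 v2=E4 downbeat M3
bar 1: v0=B2 v1=G3 v2=A3 downbeat m7
bar 2: v0=A2 v1=E3 v2=A3 downbeat P8
bar 3: v0=F2 v1=G3 v2=E3 downbeat M7
bar 4: v0=D3 v1=B3 v2=D4 downbeat P8
bar 5: v0=C3 v1=C4 v2=E4 downbeat M3
  -> R5 @ bar 0 tick 0 v(0, 2): opens on M3
  -> R4 @ bar 1 tick 0 v(0, 2): B2/A3 m7 untreated
  -> R2 @ bar 2 tick 0 v(0, 1): B2/G3 m6 -> A2/E3 P5 similar
  -> R3 @ bar 3 tick 0 v(1, 2): G3 above E3
  -> R4 @ bar 3 tick 0 v(0, 1): F2/G3 M2 untreated
  -> R4 @ bar 3 tick 0 v(0, 2): F2/E3 M7 untreated
  -> R3 @ bar 3 tick 1 v(1, 2): G3 above E3
  -> R3 @ bar 3 tick 2 v(1, 2): G3 above E3
  -> R3 @ bar 3 tick 3 v(1, 2): G3 above E3
  -> R2 @ bar 4 tick 0 v(0, 2): F2/E3 M7 -> D3/D4 P8 similar
  -> R7 @ bar 4 tick 0 v(2,): E3->D4 leap 10st
  -> R8 @ bar 4 tick 0 v(0, 2): penult P8 not 3rd/6th
  -> R6 @ bar 5 tick 3 v(0, 2): closes on M3

(0, 0, R5, (0, 2))
(1, 0, R4, (0, 2))
(2, 0, R2, (0, 1))
(3, 0, R3, (1, 2))
(3, 0, R4, (0, 1))
(3, 0, R4, (0, 2))
(3, 1, R3, (1, 2))
(3, 2, R3, (1, 2))
(3, 3, R3, (1, 2))
(4, 0, R2, (0, 2))
(4, 0, R7, (2,))
(4, 0, R8, (0, 2))
(5, 3, R6, (0, 2))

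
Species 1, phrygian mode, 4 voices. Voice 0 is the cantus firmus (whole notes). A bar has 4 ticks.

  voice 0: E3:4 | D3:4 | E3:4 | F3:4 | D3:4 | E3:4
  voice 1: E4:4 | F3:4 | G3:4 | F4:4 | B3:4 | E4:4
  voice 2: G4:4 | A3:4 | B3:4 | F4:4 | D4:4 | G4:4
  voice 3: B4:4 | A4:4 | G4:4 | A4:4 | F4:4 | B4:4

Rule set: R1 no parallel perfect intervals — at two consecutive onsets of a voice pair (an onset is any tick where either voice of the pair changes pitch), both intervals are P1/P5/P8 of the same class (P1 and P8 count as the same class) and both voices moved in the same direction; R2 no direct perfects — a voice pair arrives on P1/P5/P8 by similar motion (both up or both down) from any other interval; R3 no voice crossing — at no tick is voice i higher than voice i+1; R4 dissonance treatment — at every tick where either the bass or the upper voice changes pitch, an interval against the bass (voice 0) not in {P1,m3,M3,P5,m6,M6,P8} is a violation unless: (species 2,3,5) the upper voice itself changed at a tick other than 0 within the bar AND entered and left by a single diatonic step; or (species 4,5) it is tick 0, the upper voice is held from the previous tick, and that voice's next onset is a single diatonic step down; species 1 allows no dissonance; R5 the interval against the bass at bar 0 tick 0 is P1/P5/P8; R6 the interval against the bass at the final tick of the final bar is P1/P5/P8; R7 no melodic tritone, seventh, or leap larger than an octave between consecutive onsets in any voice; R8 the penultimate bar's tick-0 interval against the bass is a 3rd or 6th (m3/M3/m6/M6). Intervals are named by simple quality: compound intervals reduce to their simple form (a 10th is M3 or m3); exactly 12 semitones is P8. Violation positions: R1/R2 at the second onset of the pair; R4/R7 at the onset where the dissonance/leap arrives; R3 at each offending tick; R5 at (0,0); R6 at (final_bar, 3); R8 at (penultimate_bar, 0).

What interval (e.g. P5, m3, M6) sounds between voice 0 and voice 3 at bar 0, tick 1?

voice 0=E3 voice 3=B4 -> P5

P5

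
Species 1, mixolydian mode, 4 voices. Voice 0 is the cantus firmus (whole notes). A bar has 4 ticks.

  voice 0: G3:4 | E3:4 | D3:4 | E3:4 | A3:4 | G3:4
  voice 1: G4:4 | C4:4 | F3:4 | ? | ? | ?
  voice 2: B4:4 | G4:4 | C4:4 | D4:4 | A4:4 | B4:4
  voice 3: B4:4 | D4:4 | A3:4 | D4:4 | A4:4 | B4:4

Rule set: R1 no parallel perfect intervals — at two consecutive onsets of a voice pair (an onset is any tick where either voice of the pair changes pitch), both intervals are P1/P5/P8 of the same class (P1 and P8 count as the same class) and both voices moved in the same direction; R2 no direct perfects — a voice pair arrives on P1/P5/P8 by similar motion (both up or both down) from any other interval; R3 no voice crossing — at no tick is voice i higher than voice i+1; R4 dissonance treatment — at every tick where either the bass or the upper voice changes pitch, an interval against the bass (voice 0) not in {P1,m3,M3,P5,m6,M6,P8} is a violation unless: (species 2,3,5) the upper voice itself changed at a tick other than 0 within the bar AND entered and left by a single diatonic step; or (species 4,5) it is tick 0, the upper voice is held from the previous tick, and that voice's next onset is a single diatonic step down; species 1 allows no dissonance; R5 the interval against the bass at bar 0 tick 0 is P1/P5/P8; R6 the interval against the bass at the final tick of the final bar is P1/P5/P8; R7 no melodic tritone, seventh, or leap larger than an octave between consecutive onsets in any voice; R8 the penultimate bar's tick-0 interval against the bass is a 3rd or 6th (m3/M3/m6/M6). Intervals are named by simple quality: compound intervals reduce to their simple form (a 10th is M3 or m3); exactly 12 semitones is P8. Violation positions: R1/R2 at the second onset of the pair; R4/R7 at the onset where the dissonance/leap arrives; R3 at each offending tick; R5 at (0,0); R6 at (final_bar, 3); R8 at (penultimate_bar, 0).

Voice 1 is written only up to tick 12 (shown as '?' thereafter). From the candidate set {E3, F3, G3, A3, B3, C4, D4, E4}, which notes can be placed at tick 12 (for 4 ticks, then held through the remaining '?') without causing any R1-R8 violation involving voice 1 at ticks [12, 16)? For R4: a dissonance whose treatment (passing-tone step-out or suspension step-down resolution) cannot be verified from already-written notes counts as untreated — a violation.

{C4, E3}

E3: legal
F3: violates R4
G3: violates R1,R2
A3: violates R4
B3: violates R2,R7
C4: legal
D4: violates R2,R4
E4: violates R2,R3,R7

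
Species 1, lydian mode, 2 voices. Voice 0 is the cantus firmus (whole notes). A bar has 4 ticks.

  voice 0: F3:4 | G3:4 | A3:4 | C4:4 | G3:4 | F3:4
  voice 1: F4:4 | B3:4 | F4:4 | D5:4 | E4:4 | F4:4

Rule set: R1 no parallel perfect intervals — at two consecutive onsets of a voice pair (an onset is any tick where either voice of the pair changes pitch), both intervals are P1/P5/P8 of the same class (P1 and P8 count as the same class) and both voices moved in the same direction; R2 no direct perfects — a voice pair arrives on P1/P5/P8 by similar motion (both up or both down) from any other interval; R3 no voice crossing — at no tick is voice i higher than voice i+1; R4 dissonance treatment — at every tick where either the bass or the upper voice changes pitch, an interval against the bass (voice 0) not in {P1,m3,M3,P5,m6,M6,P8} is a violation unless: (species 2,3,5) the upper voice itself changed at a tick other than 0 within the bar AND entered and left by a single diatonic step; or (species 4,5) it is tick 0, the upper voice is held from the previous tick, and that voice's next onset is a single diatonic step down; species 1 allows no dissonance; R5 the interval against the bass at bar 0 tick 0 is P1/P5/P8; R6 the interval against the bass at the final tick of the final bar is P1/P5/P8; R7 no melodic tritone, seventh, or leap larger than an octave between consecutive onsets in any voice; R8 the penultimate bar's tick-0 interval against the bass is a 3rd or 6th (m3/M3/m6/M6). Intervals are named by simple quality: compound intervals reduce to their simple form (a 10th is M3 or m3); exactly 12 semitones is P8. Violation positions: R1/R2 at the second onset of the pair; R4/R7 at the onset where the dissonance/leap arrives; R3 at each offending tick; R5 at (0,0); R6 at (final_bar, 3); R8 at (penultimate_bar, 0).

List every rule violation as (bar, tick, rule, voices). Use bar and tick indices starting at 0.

bar 0: v0=F3 v1=F4 downbeat P8
bar 1: v0=G3 v1=B3 downbeat M3
bar 2: v0=A3 v1=F4 downbeat m6
bar 3: v0=C4 v1=D5 downbeat M2
bar 4: v0=G3 v1=E4 downbeat M6
bar 5: v0=F3 v1=F4 downbeat P8
  -> R7 @ bar 1 tick 0 v(1,): F4->B3 leap 6st
  -> R7 @ bar 2 tick 0 v(1,): B3->F4 leap 6st
  -> R4 @ bar 3 tick 0 v(0, 1): C4/D5 M2 untreated
  -> R7 @ bar 4 tick 0 v(1,): D5->E4 leap 10st

(1, 0, R7, (1,))
(2, 0, R7, (1,))
(3, 0, R4, (0, 1))
(4, 0, R7, (1,))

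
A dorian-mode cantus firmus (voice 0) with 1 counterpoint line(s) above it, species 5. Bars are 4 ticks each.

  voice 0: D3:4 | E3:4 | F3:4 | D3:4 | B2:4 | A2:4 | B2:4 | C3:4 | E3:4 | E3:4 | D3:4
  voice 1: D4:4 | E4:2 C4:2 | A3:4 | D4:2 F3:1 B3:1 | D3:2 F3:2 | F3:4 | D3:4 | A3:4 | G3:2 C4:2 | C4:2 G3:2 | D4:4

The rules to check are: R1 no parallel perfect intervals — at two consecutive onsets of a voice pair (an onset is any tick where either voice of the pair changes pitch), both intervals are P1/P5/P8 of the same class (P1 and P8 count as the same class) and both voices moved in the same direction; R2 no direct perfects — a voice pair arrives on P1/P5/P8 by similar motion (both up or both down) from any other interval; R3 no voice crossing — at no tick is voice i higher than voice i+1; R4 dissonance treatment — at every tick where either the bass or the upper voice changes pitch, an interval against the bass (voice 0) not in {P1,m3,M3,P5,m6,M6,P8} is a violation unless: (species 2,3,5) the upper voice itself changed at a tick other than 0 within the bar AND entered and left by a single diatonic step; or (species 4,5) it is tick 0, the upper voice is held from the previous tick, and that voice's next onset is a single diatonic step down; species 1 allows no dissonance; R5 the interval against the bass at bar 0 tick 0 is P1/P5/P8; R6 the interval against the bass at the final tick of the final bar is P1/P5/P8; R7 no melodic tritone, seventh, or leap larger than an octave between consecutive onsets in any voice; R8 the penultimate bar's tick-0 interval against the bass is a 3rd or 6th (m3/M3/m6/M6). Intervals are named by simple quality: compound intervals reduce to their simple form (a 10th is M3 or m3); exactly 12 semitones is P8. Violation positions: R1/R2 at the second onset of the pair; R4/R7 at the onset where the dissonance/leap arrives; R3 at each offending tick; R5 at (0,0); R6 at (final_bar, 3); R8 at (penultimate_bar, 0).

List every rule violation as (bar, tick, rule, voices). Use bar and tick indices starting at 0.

(1, 0, R1, (0, 1))
(3, 3, R7, (1,))
(4, 2, R4, (0, 1))

bar 0: v0=D3 v1=D4 downbeat P8
bar 1: v0=E3 v1=E4 downbeat P8
bar 2: v0=F3 v1=A3 downbeat M3
bar 3: v0=D3 v1=D4 downbeat P8
bar 4: v0=B2 v1=D3 downbeat m3
bar 5: v0=A2 v1=F3 downbeat m6
bar 6: v0=B2 v1=D3 downbeat m3
bar 7: v0=C3 v1=A3 downbeat M6
bar 8: v0=E3 v1=G3 downbeat m3
bar 9: v0=E3 v1=C4 downbeat m6
bar 10: v0=D3 v1=D4 downbeat P8
  -> R1 @ bar 1 tick 0 v(0, 1): D3/D4 P8 -> E3/E4 P8 similar
  -> R7 @ bar 3 tick 3 v(1,): F3->B3 leap 6st
  -> R4 @ bar 4 tick 2 v(0, 1): B2/F3 TT untreated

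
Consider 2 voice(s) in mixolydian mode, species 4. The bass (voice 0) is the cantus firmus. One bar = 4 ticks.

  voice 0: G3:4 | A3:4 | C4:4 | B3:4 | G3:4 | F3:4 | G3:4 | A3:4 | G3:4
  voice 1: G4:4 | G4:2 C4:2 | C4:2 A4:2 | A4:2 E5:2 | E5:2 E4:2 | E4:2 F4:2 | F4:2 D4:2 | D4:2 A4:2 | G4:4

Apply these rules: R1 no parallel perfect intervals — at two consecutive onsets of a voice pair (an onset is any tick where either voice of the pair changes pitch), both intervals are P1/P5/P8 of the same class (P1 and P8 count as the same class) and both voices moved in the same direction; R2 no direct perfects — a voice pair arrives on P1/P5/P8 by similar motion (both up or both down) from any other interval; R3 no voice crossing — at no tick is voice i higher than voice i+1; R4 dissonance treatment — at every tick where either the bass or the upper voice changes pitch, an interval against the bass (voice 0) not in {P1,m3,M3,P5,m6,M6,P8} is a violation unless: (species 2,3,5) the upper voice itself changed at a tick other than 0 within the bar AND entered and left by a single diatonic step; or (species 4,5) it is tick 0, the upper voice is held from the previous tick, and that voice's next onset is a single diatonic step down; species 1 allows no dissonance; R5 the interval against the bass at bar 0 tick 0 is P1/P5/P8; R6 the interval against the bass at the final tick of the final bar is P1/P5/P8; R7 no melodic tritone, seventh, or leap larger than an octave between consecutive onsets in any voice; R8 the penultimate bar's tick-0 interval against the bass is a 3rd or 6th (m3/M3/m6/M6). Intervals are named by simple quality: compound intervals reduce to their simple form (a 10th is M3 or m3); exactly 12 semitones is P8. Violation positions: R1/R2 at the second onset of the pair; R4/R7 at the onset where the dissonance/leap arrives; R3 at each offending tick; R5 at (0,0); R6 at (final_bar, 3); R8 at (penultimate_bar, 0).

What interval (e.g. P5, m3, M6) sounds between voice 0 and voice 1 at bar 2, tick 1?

voice 0=C4 voice 1=C4 -> P1

P1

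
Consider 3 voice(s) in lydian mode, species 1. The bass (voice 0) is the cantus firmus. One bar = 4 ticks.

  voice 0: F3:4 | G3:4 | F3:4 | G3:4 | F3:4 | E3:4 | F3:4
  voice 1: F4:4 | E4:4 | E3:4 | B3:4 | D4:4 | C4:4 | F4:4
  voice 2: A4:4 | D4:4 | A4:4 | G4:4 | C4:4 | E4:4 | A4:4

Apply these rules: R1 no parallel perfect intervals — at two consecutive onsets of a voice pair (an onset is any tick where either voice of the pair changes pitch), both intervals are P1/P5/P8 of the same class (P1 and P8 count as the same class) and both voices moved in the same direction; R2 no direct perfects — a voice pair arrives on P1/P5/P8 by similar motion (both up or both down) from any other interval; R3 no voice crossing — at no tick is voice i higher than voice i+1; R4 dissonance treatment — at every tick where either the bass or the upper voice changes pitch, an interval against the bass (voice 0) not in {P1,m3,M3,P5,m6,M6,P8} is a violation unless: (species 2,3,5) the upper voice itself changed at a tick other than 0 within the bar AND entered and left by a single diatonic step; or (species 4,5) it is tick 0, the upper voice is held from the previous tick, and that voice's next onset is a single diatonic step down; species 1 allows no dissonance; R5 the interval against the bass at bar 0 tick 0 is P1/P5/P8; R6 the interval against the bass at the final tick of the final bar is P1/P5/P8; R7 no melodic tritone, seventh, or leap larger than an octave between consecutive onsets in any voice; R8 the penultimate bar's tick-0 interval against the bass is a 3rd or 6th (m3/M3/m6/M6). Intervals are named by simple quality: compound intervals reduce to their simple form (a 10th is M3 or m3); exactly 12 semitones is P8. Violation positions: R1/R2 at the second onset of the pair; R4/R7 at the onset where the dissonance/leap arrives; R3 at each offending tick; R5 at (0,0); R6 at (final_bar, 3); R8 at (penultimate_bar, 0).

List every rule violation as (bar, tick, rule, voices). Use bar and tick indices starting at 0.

bar 0: v0=F3 v1=F4 v2=A4 downbeat M3
bar 1: v0=G3 v1=E4 v2=D4 downbeat P5
bar 2: v0=F3 v1=E3 v2=A4 downbeat M3
bar 3: v0=G3 v1=B3 v2=G4 downbeat P8
bar 4: v0=F3 v1=D4 v2=C4 downbeat P5
bar 5: v0=E3 v1=C4 v2=E4 downbeat P8
bar 6: v0=F3 v1=F4 v2=A4 downbeat M3
  -> R5 @ bar 0 tick 0 v(0, 2): opens on M3
  -> R3 @ bar 1 tick 0 v(1, 2): E4 above D4
  -> R3 @ bar 1 tick 1 v(1, 2): E4 above D4
  -> R3 @ bar 1 tick 2 v(1, 2): E4 above D4
  -> R3 @ bar 1 tick 3 v(1, 2): E4 above D4
  -> R3 @ bar 2 tick 0 v(0, 1): F3 above E3
  -> R4 @ bar 2 tick 0 v(0, 1): F3/E3 m2 untreated
  -> R3 @ bar 2 tick 1 v(0, 1): F3 above E3
  -> R3 @ bar 2 tick 2 v(0, 1): F3 above E3
  -> R3 @ bar 2 tick 3 v(0, 1): F3 above E3
  -> R2 @ bar 4 tick 0 v(0, 2): G3/G4 P8 -> F3/C4 P5 similar
  -> R3 @ bar 4 tick 0 v(1, 2): D4 above C4
  -> R3 @ bar 4 tick 1 v(1, 2): D4 above C4
  -> R3 @ bar 4 tick 2 v(1, 2): D4 above C4
  -> R3 @ bar 4 tick 3 v(1, 2): D4 above C4
  -> R8 @ bar 5 tick 0 v(0, 2): penult P8 not 3rd/6th
  -> R2 @ bar 6 tick 0 v(0, 1): E3/C4 m6 -> F3/F4 P8 similar
  -> R6 @ bar 6 tick 3 v(0, 2): closes on M3

(0, 0, R5, (0, 2))
(1, 0, R3, (1, 2))
(1, 1, R3, (1, 2))
(1, 2, R3, (1, 2))
(1, 3, R3, (1, 2))
(2, 0, R3, (0, 1))
(2, 0, R4, (0, 1))
(2, 1, R3, (0, 1))
(2, 2, R3, (0, 1))
(2, 3, R3, (0, 1))
(4, 0, R2, (0, 2))
(4, 0, R3, (1, 2))
(4, 1, R3, (1, 2))
(4, 2, R3, (1, 2))
(4, 3, R3, (1, 2))
(5, 0, R8, (0, 2))
(6, 0, R2, (0, 1))
(6, 3, R6, (0, 2))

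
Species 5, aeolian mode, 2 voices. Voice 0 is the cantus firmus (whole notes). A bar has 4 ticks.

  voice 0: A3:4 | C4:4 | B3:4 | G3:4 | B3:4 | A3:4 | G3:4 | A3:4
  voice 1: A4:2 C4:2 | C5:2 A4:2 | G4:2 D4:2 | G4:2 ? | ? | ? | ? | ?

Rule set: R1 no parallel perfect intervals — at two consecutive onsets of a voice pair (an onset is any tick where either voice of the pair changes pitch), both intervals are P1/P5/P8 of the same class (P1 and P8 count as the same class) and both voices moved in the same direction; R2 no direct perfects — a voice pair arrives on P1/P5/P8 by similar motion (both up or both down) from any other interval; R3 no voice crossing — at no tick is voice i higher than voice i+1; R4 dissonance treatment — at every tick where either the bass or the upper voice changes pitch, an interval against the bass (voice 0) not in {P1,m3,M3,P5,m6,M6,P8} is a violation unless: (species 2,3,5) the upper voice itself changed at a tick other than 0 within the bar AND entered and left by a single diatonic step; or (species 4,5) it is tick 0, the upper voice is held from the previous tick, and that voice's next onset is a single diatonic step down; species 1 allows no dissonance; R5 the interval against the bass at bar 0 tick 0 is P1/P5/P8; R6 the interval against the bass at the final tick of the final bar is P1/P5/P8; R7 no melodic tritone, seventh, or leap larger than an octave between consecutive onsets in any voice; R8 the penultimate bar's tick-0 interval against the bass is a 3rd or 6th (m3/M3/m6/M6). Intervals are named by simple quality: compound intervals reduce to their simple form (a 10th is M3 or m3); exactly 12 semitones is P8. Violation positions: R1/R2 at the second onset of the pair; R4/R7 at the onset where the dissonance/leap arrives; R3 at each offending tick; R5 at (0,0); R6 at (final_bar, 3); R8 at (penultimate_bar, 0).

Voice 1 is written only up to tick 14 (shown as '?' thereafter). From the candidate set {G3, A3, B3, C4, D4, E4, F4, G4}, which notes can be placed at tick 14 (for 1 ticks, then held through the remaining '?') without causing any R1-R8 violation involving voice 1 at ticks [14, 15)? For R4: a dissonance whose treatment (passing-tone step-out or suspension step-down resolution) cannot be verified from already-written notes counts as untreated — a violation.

{B3, D4, E4, G3, G4}

G3: legal
A3: violates R4,R7
B3: legal
C4: violates R4
D4: legal
E4: legal
F4: violates R4
G4: legal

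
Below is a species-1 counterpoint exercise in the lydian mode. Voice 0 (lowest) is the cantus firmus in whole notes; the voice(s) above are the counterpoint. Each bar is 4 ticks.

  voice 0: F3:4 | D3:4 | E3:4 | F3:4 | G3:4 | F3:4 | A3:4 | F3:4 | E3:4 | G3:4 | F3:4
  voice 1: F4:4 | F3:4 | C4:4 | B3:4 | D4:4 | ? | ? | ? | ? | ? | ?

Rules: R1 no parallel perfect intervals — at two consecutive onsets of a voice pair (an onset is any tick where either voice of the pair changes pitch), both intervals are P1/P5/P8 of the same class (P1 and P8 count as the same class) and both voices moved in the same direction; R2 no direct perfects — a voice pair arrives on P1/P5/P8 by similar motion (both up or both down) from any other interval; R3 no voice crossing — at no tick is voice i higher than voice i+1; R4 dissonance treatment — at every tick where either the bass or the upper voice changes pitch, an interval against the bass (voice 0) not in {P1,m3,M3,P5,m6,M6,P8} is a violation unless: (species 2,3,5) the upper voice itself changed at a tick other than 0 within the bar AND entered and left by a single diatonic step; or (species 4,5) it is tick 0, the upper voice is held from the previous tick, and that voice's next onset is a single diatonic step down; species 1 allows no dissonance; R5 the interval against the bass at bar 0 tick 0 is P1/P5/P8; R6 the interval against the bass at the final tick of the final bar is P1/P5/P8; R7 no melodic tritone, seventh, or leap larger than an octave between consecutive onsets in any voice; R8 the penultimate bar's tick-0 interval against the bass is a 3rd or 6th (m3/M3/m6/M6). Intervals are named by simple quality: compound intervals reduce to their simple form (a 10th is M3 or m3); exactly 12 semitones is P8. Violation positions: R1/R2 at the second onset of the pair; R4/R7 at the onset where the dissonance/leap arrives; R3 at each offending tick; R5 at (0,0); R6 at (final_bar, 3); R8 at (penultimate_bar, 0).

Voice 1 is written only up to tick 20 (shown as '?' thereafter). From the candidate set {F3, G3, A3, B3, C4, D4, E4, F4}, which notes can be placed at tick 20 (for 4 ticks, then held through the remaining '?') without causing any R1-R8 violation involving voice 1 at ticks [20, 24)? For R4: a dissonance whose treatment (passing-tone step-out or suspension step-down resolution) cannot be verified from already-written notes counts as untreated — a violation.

{A3, D4, F4}

F3: violates R2
G3: violates R4
A3: legal
B3: violates R4
C4: violates R1
D4: legal
E4: violates R4
F4: legal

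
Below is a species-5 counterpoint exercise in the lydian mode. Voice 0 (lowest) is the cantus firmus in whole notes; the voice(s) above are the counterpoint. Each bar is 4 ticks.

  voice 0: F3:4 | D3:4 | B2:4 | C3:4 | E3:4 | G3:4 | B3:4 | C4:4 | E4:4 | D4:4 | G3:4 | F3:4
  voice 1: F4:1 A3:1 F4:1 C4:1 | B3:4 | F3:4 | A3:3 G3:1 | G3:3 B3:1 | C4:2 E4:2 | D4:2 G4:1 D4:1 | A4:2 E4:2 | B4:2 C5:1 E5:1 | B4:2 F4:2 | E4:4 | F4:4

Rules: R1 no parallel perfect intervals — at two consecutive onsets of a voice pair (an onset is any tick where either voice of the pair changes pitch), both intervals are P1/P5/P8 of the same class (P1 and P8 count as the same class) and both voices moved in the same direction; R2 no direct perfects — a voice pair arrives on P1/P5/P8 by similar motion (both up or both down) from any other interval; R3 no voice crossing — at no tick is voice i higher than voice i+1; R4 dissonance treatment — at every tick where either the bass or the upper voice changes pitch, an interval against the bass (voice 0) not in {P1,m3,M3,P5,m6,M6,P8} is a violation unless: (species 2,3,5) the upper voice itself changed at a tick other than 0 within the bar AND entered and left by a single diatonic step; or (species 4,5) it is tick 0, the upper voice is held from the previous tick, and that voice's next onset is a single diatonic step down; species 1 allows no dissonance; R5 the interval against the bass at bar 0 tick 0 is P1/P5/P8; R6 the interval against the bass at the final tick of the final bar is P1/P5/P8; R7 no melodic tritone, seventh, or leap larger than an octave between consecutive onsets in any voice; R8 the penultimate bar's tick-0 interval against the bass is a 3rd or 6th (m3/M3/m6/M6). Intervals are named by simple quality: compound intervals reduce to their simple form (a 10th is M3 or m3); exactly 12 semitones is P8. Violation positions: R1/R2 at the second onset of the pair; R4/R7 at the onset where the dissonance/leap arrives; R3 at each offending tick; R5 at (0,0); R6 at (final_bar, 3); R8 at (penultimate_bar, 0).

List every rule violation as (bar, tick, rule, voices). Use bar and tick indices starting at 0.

(2, 0, R4, (0, 1))
(2, 0, R7, (1,))
(5, 0, R4, (0, 1))
(8, 0, R2, (0, 1))
(9, 2, R7, (1,))

bar 0: v0=F3 v1=F4 downbeat P8
bar 1: v0=D3 v1=B3 downbeat M6
bar 2: v0=B2 v1=F3 downbeat TT
bar 3: v0=C3 v1=A3 downbeat M6
bar 4: v0=E3 v1=G3 downbeat m3
bar 5: v0=G3 v1=C4 downbeat P4
bar 6: v0=B3 v1=D4 downbeat m3
bar 7: v0=C4 v1=A4 downbeat M6
bar 8: v0=E4 v1=B4 downbeat P5
bar 9: v0=D4 v1=B4 downbeat M6
bar 10: v0=G3 v1=E4 downbeat M6
bar 11: v0=F3 v1=F4 downbeat P8
  -> R4 @ bar 2 tick 0 v(0, 1): B2/F3 TT untreated
  -> R7 @ bar 2 tick 0 v(1,): B3->F3 leap 6st
  -> R4 @ bar 5 tick 0 v(0, 1): G3/C4 P4 untreated
  -> R2 @ bar 8 tick 0 v(0, 1): C4/E4 M3 -> E4/B4 P5 similar
  -> R7 @ bar 9 tick 2 v(1,): B4->F4 leap 6st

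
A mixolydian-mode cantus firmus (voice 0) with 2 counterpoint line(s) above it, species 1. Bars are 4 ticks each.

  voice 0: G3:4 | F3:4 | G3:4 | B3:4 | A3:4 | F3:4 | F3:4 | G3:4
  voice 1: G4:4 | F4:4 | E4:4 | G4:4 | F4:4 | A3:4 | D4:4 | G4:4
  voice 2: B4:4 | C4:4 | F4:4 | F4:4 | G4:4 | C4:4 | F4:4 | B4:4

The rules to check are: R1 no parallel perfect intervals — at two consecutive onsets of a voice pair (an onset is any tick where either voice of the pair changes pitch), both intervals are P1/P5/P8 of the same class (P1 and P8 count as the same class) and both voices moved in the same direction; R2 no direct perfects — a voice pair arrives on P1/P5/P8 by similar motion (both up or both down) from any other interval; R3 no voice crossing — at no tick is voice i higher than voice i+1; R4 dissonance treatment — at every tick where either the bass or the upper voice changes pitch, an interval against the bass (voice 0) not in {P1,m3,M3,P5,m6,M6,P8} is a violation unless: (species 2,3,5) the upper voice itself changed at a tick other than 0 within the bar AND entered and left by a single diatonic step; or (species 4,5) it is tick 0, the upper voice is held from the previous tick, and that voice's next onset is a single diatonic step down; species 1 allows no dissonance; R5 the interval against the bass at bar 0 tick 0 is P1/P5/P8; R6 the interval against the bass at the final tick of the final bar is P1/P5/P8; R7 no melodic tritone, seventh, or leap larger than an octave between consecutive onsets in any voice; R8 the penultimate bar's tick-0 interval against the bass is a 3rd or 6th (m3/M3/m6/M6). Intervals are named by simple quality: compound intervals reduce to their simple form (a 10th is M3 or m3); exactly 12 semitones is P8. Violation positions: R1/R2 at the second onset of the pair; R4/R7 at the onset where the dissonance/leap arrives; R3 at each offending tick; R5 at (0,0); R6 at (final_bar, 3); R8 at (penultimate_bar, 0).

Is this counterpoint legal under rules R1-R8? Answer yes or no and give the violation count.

No (20 violations)

bar 0: v0=G3 v1=G4 v2=B4 (M3)
bar 1: v0=F3 v1=F4 v2=C4 (P5)
bar 2: v0=G3 v1=E4 v2=F4 (m7)
bar 3: v0=B3 v1=G4 v2=F4 (TT)
bar 4: v0=A3 v1=F4 v2=G4 (m7)
bar 5: v0=F3 v1=A3 v2=C4 (P5)
bar 6: v0=F3 v1=D4 v2=F4 (P8)
bar 7: v0=G3 v1=G4 v2=B4 (M3)
  R5 @ bar0.0: opens on M3
  R1 @ bar1.0: G3/G4 P8 -> F3/F4 P8 similar
  R2 @ bar1.0: G3/B4 M3 -> F3/C4 P5 similar
  R3 @ bar1.0: F4 above C4
  R7 @ bar1.0: B4->C4 leap 11st
  R3 @ bar1.1: F4 above C4
  R3 @ bar1.2: F4 above C4
  R3 @ bar1.3: F4 above C4
  R4 @ bar2.0: G3/F4 m7 untreated
  R3 @ bar3.0: G4 above F4
  R4 @ bar3.0: B3/F4 TT untreated
  R3 @ bar3.1: G4 above F4
  R3 @ bar3.2: G4 above F4
  R3 @ bar3.3: G4 above F4
  R4 @ bar4.0: A3/G4 m7 untreated
  R2 @ bar5.0: A3/G4 m7 -> F3/C4 P5 similar
  R8 @ bar6.0: penult P8 not 3rd/6th
  R2 @ bar7.0: F3/D4 M6 -> G3/G4 P8 similar
  R7 @ bar7.0: F4->B4 leap 6st
  R6 @ bar7.3: closes on M3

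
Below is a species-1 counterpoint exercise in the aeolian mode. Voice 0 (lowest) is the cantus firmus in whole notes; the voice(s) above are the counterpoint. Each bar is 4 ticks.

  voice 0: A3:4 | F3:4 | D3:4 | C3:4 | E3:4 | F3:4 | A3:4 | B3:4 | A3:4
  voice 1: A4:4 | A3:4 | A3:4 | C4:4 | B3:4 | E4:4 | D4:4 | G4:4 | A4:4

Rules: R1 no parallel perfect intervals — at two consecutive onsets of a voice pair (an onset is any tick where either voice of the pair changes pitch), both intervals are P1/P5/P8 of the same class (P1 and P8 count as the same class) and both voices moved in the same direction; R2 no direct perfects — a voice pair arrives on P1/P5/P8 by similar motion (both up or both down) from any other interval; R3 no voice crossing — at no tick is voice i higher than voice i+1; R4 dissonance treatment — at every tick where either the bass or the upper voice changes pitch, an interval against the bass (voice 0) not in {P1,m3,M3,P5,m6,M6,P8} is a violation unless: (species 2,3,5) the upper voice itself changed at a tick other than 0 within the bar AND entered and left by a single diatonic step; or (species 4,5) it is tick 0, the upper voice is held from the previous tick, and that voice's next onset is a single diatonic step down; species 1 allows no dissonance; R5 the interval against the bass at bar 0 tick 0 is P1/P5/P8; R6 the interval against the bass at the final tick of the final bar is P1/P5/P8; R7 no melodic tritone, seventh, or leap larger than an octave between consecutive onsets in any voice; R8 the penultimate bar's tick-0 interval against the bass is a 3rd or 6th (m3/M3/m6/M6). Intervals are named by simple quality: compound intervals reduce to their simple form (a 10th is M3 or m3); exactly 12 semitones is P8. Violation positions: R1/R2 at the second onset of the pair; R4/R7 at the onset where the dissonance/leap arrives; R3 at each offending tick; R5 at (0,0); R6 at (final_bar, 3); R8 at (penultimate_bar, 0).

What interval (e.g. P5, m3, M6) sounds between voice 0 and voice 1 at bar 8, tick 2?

P8

voice 0=A3 voice 1=A4 -> P8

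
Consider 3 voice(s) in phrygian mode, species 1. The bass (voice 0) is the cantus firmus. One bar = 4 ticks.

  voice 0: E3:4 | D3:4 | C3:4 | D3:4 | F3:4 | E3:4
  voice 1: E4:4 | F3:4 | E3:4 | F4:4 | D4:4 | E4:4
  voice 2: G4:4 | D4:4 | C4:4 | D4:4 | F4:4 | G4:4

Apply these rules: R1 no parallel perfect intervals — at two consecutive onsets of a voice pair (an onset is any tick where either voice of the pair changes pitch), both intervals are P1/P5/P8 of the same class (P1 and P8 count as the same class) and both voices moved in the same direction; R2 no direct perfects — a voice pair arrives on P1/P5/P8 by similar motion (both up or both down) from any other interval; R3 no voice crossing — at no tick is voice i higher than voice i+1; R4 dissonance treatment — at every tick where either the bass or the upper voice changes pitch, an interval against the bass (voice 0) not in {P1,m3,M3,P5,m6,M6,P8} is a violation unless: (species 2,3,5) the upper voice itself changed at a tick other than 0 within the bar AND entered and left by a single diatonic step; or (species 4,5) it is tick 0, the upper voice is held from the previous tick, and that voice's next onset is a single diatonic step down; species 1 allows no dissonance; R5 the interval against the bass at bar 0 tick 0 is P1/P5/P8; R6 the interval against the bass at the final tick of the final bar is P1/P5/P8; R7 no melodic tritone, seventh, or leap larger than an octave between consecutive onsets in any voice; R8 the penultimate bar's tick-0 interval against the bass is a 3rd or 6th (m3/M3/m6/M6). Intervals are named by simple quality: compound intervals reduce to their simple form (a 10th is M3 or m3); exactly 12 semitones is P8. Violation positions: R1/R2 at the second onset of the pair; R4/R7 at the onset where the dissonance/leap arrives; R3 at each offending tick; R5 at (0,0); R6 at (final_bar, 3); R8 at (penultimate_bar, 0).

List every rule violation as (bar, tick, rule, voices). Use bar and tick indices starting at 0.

(0, 0, R5, (0, 2))
(1, 0, R2, (0, 2))
(1, 0, R7, (1,))
(2, 0, R1, (0, 2))
(3, 0, R1, (0, 2))
(3, 0, R3, (1, 2))
(3, 0, R7, (1,))
(3, 1, R3, (1, 2))
(3, 2, R3, (1, 2))
(3, 3, R3, (1, 2))
(4, 0, R1, (0, 2))
(4, 0, R8, (0, 2))
(5, 3, R6, (0, 2))

bar 0: v0=E3 v1=E4 v2=G4 downbeat m3
bar 1: v0=D3 v1=F3 v2=D4 downbeat P8
bar 2: v0=C3 v1=E3 v2=C4 downbeat P8
bar 3: v0=D3 v1=F4 v2=D4 downbeat P8
bar 4: v0=F3 v1=D4 v2=F4 downbeat P8
bar 5: v0=E3 v1=E4 v2=G4 downbeat m3
  -> R5 @ bar 0 tick 0 v(0, 2): opens on m3
  -> R2 @ bar 1 tick 0 v(0, 2): E3/G4 m3 -> D3/D4 P8 similar
  -> R7 @ bar 1 tick 0 v(1,): E4->F3 leap 11st
  -> R1 @ bar 2 tick 0 v(0, 2): D3/D4 P8 -> C3/C4 P8 similar
  -> R1 @ bar 3 tick 0 v(0, 2): C3/C4 P8 -> D3/D4 P8 similar
  -> R3 @ bar 3 tick 0 v(1, 2): F4 above D4
  -> R7 @ bar 3 tick 0 v(1,): E3->F4 leap 13st
  -> R3 @ bar 3 tick 1 v(1, 2): F4 above D4
  -> R3 @ bar 3 tick 2 v(1, 2): F4 above D4
  -> R3 @ bar 3 tick 3 v(1, 2): F4 above D4
  -> R1 @ bar 4 tick 0 v(0, 2): D3/D4 P8 -> F3/F4 P8 similar
  -> R8 @ bar 4 tick 0 v(0, 2): penult P8 not 3rd/6th
  -> R6 @ bar 5 tick 3 v(0, 2): closes on m3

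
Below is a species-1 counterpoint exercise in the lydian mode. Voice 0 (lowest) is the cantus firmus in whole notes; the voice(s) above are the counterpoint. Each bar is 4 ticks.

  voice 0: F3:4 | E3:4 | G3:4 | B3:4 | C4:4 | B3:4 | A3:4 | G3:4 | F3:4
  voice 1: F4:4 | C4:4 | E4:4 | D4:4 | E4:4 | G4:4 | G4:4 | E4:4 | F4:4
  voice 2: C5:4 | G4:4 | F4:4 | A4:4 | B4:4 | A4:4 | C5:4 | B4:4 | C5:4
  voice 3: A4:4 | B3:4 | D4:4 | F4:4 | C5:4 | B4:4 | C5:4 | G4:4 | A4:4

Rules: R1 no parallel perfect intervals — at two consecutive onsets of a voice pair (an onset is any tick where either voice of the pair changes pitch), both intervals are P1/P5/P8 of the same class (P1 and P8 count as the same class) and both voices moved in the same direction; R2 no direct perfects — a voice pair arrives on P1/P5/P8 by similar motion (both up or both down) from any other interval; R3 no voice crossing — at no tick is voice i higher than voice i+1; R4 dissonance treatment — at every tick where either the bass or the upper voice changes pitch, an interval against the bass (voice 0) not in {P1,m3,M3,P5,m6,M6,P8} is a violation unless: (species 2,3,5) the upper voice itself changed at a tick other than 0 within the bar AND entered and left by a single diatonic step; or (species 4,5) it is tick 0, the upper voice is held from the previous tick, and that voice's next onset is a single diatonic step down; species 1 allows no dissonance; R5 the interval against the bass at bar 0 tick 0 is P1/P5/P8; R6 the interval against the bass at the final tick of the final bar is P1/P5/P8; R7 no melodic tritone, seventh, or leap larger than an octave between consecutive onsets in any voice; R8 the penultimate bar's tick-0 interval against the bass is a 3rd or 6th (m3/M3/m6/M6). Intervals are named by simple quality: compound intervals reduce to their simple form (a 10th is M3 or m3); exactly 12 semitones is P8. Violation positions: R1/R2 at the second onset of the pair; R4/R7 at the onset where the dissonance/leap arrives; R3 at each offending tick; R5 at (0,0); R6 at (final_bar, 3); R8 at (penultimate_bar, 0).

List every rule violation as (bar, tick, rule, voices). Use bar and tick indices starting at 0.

bar 0: v0=F3 v1=F4 v2=C5 v3=A4 downbeat M3
bar 1: v0=E3 v1=C4 v2=G4 v3=B3 downbeat P5
bar 2: v0=G3 v1=E4 v2=F4 v3=D4 downbeat P5
bar 3: v0=B3 v1=D4 v2=A4 v3=F4 downbeat TT
bar 4: v0=C4 v1=E4 v2=B4 v3=C5 downbeat P8
bar 5: v0=B3 v1=G4 v2=A4 v3=B4 downbeat P8
bar 6: v0=A3 v1=G4 v2=C5 v3=C5 downbeat m3
bar 7: v0=G3 v1=E4 v2=B4 v3=G4 downbeat P8
bar 8: v0=F3 v1=F4 v2=C5 v3=A4 downbeat M3
  -> R3 @ bar 0 tick 0 v(2, 3): C5 above A4
  -> R5 @ bar 0 tick 0 v(0, 3): opens on M3
  -> R3 @ bar 0 tick 1 v(2, 3): C5 above A4
  -> R3 @ bar 0 tick 2 v(2, 3): C5 above A4
  -> R3 @ bar 0 tick 3 v(2, 3): C5 above A4
  -> R1 @ bar 1 tick 0 v(1, 2): F4/C5 P5 -> C4/G4 P5 similar
  -> R2 @ bar 1 tick 0 v(0, 3): F3/A4 M3 -> E3/B3 P5 similar
  -> R3 @ bar 1 tick 0 v(2, 3): G4 above B3
  -> R7 @ bar 1 tick 0 v(3,): A4->B3 leap 10st
  -> R3 @ bar 1 tick 1 v(2, 3): G4 above B3
  -> R3 @ bar 1 tick 2 v(2, 3): G4 above B3
  -> R3 @ bar 1 tick 3 v(2, 3): G4 above B3
  -> R1 @ bar 2 tick 0 v(0, 3): E3/B3 P5 -> G3/D4 P5 similar
  -> R3 @ bar 2 tick 0 v(2, 3): F4 above D4
  -> R4 @ bar 2 tick 0 v(0, 2): G3/F4 m7 untreated
  -> R3 @ bar 2 tick 1 v(2, 3): F4 above D4
  -> R3 @ bar 2 tick 2 v(2, 3): F4 above D4
  -> R3 @ bar 2 tick 3 v(2, 3): F4 above D4
  -> R3 @ bar 3 tick 0 v(2, 3): A4 above F4
  -> R4 @ bar 3 tick 0 v(0, 2): B3/A4 m7 untreated
  -> R4 @ bar 3 tick 0 v(0, 3): B3/F4 TT untreated
  -> R3 @ bar 3 tick 1 v(2, 3): A4 above F4
  -> R3 @ bar 3 tick 2 v(2, 3): A4 above F4
  -> R3 @ bar 3 tick 3 v(2, 3): A4 above F4
  -> R1 @ bar 4 tick 0 v(1, 2): D4/A4 P5 -> E4/B4 P5 similar
  -> R2 @ bar 4 tick 0 v(0, 3): B3/F4 TT -> C4/C5 P8 similar
  -> R4 @ bar 4 tick 0 v(0, 2): C4/B4 M7 untreated
  -> R1 @ bar 5 tick 0 v(0, 3): C4/C5 P8 -> B3/B4 P8 similar
  -> R4 @ bar 5 tick 0 v(0, 2): B3/A4 m7 untreated
  -> R2 @ bar 6 tick 0 v(2, 3): A4/B4 M2 -> C5/C5 P1 similar
  -> R4 @ bar 6 tick 0 v(0, 1): A3/G4 m7 untreated
  -> R2 @ bar 7 tick 0 v(0, 3): A3/C5 m3 -> G3/G4 P8 similar
  -> R2 @ bar 7 tick 0 v(1, 2): G4/C5 P4 -> E4/B4 P5 similar
  -> R3 @ bar 7 tick 0 v(2, 3): B4 above G4
  -> R8 @ bar 7 tick 0 v(0, 3): penult P8 not 3rd/6th
  -> R3 @ bar 7 tick 1 v(2, 3): B4 above G4
  -> R3 @ bar 7 tick 2 v(2, 3): B4 above G4
  -> R3 @ bar 7 tick 3 v(2, 3): B4 above G4
  -> R1 @ bar 8 tick 0 v(1, 2): E4/B4 P5 -> F4/C5 P5 similar
  -> R3 @ bar 8 tick 0 v(2, 3): C5 above A4
  -> R3 @ bar 8 tick 1 v(2, 3): C5 above A4
  -> R3 @ bar 8 tick 2 v(2, 3): C5 above A4
  -> R3 @ bar 8 tick 3 v(2, 3): C5 above A4
  -> R6 @ bar 8 tick 3 v(0, 3): closes on M3

(0, 0, R3, (2, 3))
(0, 0, R5, (0, 3))
(0, 1, R3, (2, 3))
(0, 2, R3, (2, 3))
(0, 3, R3, (2, 3))
(1, 0, R1, (1, 2))
(1, 0, R2, (0, 3))
(1, 0, R3, (2, 3))
(1, 0, R7, (3,))
(1, 1, R3, (2, 3))
(1, 2, R3, (2, 3))
(1, 3, R3, (2, 3))
(2, 0, R1, (0, 3))
(2, 0, R3, (2, 3))
(2, 0, R4, (0, 2))
(2, 1, R3, (2, 3))
(2, 2, R3, (2, 3))
(2, 3, R3, (2, 3))
(3, 0, R3, (2, 3))
(3, 0, R4, (0, 2))
(3, 0, R4, (0, 3))
(3, 1, R3, (2, 3))
(3, 2, R3, (2, 3))
(3, 3, R3, (2, 3))
(4, 0, R1, (1, 2))
(4, 0, R2, (0, 3))
(4, 0, R4, (0, 2))
(5, 0, R1, (0, 3))
(5, 0, R4, (0, 2))
(6, 0, R2, (2, 3))
(6, 0, R4, (0, 1))
(7, 0, R2, (0, 3))
(7, 0, R2, (1, 2))
(7, 0, R3, (2, 3))
(7, 0, R8, (0, 3))
(7, 1, R3, (2, 3))
(7, 2, R3, (2, 3))
(7, 3, R3, (2, 3))
(8, 0, R1, (1, 2))
(8, 0, R3, (2, 3))
(8, 1, R3, (2, 3))
(8, 2, R3, (2, 3))
(8, 3, R3, (2, 3))
(8, 3, R6, (0, 3))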